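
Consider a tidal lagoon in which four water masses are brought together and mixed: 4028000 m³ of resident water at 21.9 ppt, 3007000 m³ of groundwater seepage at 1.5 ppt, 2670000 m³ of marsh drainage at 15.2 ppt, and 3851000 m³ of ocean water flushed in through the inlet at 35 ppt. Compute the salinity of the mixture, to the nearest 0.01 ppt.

19.78 ppt

Total salt / total volume:
salt = 4,028,000×21.9 + 3,007,000×1.5 + 2,670,000×15.2 + 3,851,000×35 = 88,213,200 + 4,510,500 + 40,584,000 + 134,785,000 = 268,092,700
volume = 4,028,000 + 3,007,000 + 2,670,000 + 3,851,000 = 13,556,000 m³
S = 268,092,700 / 13,556,000 = 19.7767 ppt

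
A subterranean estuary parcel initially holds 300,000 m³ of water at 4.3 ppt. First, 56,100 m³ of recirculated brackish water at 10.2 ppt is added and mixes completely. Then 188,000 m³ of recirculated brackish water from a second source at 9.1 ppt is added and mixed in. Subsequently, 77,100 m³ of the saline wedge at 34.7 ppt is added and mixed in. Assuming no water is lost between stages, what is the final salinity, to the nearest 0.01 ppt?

10.06 ppt

Total salt / total volume:
Initial salt = 300,000×4.3 = 1,290,000
After stage 1: salt = 1,290,000 + 56,100×10.2 = 1,862,220; volume = 356,100 m³; S = 5.229 ppt
After stage 2: salt = 1,862,220 + 188,000×9.1 = 3,573,020; volume = 544,100 m³; S = 6.567 ppt
After stage 3: salt = 3,573,020 + 77,100×34.7 = 6,248,390; volume = 621,200 m³
S = 6,248,390 / 621,200 = 10.0586 ppt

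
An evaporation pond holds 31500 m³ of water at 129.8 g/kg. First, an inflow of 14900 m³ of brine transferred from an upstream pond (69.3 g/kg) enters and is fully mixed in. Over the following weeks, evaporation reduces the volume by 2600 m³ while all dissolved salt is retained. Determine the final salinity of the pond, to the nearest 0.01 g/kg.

After mixing: salt = 31,500×129.8 + 14,900×69.3 = 5,121,270; volume = 46,400 m³
After evaporation: salt unchanged = 5,121,270; volume = 46,400 − 2,600 = 43,800 m³
S = 5,121,270 / 43,800 = 116.924 g/kg

116.92 g/kg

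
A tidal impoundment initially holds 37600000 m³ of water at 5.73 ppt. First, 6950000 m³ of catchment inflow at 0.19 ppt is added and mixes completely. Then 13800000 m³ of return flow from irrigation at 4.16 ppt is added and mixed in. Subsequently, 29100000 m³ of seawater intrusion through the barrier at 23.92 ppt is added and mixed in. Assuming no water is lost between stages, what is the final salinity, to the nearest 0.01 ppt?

By conservation of dissolved salt,
Initial salt = 37,600,000×5.73 = 215,448,000
After stage 1: salt = 215,448,000 + 6,950,000×0.19 = 216,768,500; volume = 44,550,000 m³; S = 4.866 ppt
After stage 2: salt = 216,768,500 + 13,800,000×4.16 = 274,176,500; volume = 58,350,000 m³; S = 4.699 ppt
After stage 3: salt = 274,176,500 + 29,100,000×23.92 = 970,248,500; volume = 87,450,000 m³
S = 970,248,500 / 87,450,000 = 11.0949 ppt

11.09 ppt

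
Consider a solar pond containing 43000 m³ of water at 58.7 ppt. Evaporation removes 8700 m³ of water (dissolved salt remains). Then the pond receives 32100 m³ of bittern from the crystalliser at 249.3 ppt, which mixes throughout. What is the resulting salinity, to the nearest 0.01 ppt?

After evaporation: salt = 43,000×58.7 = 2,524,100; volume = 43,000 − 8,700 = 34,300 m³
After mixing: salt = 2,524,100 + 32,100×249.3 = 10,526,630; volume = 34,300 + 32,100 = 66,400 m³
S = 10,526,630 / 66,400 = 158.5336 ppt

158.53 ppt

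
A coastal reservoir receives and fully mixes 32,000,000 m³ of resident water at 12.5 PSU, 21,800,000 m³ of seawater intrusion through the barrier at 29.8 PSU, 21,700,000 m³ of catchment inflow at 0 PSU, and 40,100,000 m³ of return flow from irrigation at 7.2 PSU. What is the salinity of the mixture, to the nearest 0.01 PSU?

By conservation of dissolved salt,
salt = 32,000,000×12.5 + 21,800,000×29.8 + 21,700,000×0 + 40,100,000×7.2 = 400,000,000 + 649,640,000 + 0 + 288,720,000 = 1,338,360,000
volume = 32,000,000 + 21,800,000 + 21,700,000 + 40,100,000 = 115,600,000 m³
S = 1,338,360,000 / 115,600,000 = 11.5775 PSU

11.58 PSU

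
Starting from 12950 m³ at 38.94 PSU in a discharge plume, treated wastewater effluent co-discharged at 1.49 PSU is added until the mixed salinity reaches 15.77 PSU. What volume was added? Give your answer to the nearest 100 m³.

Salt balance: 12,950×38.94 + V×1.49 = (12,950+V)×15.77
504,273 + 1.49V = 204,221.5 + 15.77V
300,051.5 = 14.28V
V = 21,012.01 m³

21000 m³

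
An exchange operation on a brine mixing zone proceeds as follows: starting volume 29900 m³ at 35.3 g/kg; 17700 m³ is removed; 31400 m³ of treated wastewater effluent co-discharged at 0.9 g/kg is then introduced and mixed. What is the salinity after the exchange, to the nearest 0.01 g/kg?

10.53 g/kg

Remaining after removal: 12,200 m³ at 35.3 g/kg (salt = 430,660)
After addition: salt = 430,660 + 31,400×0.9 = 458,920; volume = 43,600 m³
S = 458,920 / 43,600 = 10.5257 g/kg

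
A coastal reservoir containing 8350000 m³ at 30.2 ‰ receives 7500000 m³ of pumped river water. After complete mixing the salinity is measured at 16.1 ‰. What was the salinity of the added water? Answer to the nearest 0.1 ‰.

0.4 ‰

Salt balance: 8,350,000×30.2 + 7,500,000×S = 15,850,000×16.1
252,170,000 + 7,500,000·S = 255,185,000
S = (255,185,000 − 252,170,000) / 7,500,000 = 0.402 ‰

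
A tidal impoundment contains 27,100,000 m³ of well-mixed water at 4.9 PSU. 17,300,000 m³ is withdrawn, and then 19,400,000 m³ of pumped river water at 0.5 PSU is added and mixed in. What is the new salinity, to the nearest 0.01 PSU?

1.98 PSU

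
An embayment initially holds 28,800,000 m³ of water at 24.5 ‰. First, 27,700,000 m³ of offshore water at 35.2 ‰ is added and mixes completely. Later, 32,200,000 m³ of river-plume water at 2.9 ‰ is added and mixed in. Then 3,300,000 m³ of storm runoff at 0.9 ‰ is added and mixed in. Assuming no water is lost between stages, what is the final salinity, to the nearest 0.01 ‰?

Mass of salt is conserved:
Initial salt = 28,800,000×24.5 = 705,600,000
After stage 1: salt = 705,600,000 + 27,700,000×35.2 = 1,680,640,000; volume = 56,500,000 m³; S = 29.746 ‰
After stage 2: salt = 1,680,640,000 + 32,200,000×2.9 = 1,774,020,000; volume = 88,700,000 m³; S = 20 ‰
After stage 3: salt = 1,774,020,000 + 3,300,000×0.9 = 1,776,990,000; volume = 92,000,000 m³
S = 1,776,990,000 / 92,000,000 = 19.3151 ‰

19.32 ‰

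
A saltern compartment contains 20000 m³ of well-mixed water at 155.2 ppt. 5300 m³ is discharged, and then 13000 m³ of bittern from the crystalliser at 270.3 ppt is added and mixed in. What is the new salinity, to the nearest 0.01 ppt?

209.22 ppt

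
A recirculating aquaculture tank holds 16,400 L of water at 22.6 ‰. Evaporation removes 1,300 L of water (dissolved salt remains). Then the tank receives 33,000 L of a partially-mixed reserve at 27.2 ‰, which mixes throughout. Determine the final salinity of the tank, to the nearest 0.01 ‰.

After evaporation: salt = 16,400×22.6 = 370,640; volume = 16,400 − 1,300 = 15,100 L
After mixing: salt = 370,640 + 33,000×27.2 = 1,268,240; volume = 15,100 + 33,000 = 48,100 L
S = 1,268,240 / 48,100 = 26.3667 ‰

26.37 ‰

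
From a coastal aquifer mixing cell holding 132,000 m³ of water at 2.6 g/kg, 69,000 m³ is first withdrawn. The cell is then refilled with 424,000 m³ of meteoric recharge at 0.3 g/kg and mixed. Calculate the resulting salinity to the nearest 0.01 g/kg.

Remaining after removal: 63,000 m³ at 2.6 g/kg (salt = 163,800)
After addition: salt = 163,800 + 424,000×0.3 = 291,000; volume = 487,000 m³
S = 291,000 / 487,000 = 0.5975 g/kg

0.60 g/kg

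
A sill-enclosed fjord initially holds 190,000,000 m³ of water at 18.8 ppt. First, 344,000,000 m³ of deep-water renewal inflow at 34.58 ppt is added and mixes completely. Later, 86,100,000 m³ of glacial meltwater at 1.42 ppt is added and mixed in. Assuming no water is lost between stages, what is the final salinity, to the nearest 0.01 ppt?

Conserving salt mass:
Initial salt = 190,000,000×18.8 = 3,572,000,000
After stage 1: salt = 3,572,000,000 + 344,000,000×34.58 = 15,467,520,000; volume = 534,000,000 m³; S = 28.965 ppt
After stage 2: salt = 15,467,520,000 + 86,100,000×1.42 = 15,589,782,000; volume = 620,100,000 m³
S = 15,589,782,000 / 620,100,000 = 25.1408 ppt

25.14 ppt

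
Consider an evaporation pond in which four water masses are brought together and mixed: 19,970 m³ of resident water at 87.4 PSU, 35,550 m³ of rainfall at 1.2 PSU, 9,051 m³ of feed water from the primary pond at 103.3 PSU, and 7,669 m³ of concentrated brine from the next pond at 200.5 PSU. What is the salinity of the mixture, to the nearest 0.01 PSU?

58.98 PSU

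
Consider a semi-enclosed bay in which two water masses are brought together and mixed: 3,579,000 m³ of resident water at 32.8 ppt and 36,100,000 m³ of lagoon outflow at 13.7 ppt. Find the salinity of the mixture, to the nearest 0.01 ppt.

Weighted by volume,
salt = 3,579,000×32.8 + 36,100,000×13.7 = 117,391,200 + 494,570,000 = 611,961,200
volume = 3,579,000 + 36,100,000 = 39,679,000 m³
S = 611,961,200 / 39,679,000 = 15.4228 ppt

15.42 ppt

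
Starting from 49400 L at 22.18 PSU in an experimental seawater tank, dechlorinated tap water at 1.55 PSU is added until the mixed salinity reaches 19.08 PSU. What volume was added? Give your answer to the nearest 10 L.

Salt balance: 49,400×22.18 + V×1.55 = (49,400+V)×19.08
1,095,692 + 1.55V = 942,552 + 19.08V
153,140 = 17.53V
V = 8,735.88 L

8740 L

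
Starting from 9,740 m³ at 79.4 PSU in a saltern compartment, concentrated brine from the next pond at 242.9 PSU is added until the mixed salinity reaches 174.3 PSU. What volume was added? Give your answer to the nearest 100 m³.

13500 m³

Salt balance: 9,740×79.4 + V×242.9 = (9,740+V)×174.3
773,356 + 242.9V = 1,697,682 + 174.3V
924,326 = 68.6V
V = 13,474.14 m³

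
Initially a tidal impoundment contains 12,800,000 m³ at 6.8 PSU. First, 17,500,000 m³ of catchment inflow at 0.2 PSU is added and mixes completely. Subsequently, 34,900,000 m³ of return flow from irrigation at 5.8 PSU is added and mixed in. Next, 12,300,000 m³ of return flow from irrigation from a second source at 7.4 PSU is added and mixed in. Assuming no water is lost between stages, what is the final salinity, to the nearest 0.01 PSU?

Total salt / total volume:
Initial salt = 12,800,000×6.8 = 87,040,000
After stage 1: salt = 87,040,000 + 17,500,000×0.2 = 90,540,000; volume = 30,300,000 m³; S = 2.988 PSU
After stage 2: salt = 90,540,000 + 34,900,000×5.8 = 292,960,000; volume = 65,200,000 m³; S = 4.493 PSU
After stage 3: salt = 292,960,000 + 12,300,000×7.4 = 383,980,000; volume = 77,500,000 m³
S = 383,980,000 / 77,500,000 = 4.9546 PSU

4.95 PSU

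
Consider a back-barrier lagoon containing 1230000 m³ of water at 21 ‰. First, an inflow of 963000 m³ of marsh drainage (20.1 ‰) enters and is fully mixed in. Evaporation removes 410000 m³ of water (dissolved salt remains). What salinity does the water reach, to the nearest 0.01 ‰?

After mixing: salt = 1,230,000×21 + 963,000×20.1 = 45,186,300; volume = 2,193,000 m³
After evaporation: salt unchanged = 45,186,300; volume = 2,193,000 − 410,000 = 1,783,000 m³
S = 45,186,300 / 1,783,000 = 25.3428 ‰

25.34 ‰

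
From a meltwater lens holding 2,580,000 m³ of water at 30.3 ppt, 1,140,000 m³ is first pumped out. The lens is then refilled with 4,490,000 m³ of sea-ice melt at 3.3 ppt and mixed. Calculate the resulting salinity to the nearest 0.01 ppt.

9.86 ppt

Remaining after removal: 1,440,000 m³ at 30.3 ppt (salt = 43,632,000)
After addition: salt = 43,632,000 + 4,490,000×3.3 = 58,449,000; volume = 5,930,000 m³
S = 58,449,000 / 5,930,000 = 9.8565 ppt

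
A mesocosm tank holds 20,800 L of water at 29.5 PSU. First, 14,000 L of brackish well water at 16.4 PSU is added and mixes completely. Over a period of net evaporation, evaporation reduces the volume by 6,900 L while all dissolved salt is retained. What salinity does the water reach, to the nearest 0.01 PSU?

After mixing: salt = 20,800×29.5 + 14,000×16.4 = 843,200; volume = 34,800 L
After evaporation: salt unchanged = 843,200; volume = 34,800 − 6,900 = 27,900 L
S = 843,200 / 27,900 = 30.2222 PSU

30.22 PSU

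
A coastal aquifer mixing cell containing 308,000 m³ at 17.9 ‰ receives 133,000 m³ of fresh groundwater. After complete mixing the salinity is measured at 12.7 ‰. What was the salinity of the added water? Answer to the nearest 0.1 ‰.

0.7 ‰

Salt balance: 308,000×17.9 + 133,000×S = 441,000×12.7
5,513,200 + 133,000·S = 5,600,700
S = (5,600,700 − 5,513,200) / 133,000 = 0.6579 ‰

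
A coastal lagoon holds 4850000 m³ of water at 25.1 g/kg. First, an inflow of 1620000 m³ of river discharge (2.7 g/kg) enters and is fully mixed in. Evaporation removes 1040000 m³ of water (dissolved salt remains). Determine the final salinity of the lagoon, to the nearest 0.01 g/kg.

After mixing: salt = 4,850,000×25.1 + 1,620,000×2.7 = 126,109,000; volume = 6,470,000 m³
After evaporation: salt unchanged = 126,109,000; volume = 6,470,000 − 1,040,000 = 5,430,000 m³
S = 126,109,000 / 5,430,000 = 23.2245 g/kg

23.22 g/kg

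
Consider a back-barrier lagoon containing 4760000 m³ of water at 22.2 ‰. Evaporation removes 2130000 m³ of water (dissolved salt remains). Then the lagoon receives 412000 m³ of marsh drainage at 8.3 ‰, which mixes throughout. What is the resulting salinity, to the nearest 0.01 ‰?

35.86 ‰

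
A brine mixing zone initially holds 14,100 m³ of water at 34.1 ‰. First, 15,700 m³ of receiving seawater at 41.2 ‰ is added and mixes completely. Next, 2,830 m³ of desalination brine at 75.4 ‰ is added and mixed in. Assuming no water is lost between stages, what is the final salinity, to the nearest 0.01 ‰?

Weighted by volume,
Initial salt = 14,100×34.1 = 480,810
After stage 1: salt = 480,810 + 15,700×41.2 = 1,127,650; volume = 29,800 m³; S = 37.841 ‰
After stage 2: salt = 1,127,650 + 2,830×75.4 = 1,341,032; volume = 32,630 m³
S = 1,341,032 / 32,630 = 41.0981 ‰

41.10 ‰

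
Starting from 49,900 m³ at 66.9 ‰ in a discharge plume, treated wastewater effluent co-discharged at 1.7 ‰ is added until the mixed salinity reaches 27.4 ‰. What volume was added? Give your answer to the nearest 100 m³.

76700 m³

Salt balance: 49,900×66.9 + V×1.7 = (49,900+V)×27.4
3,338,310 + 1.7V = 1,367,260 + 27.4V
1,971,050 = 25.7V
V = 76,694.55 m³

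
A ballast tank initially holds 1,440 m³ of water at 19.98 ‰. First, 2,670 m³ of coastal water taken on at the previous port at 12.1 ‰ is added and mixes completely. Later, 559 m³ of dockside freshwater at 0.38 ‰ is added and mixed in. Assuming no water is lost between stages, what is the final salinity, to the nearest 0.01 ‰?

Salt balance:
Initial salt = 1,440×19.98 = 28,771.2
After stage 1: salt = 28,771.2 + 2,670×12.1 = 61,078.2; volume = 4,110 m³; S = 14.861 ‰
After stage 2: salt = 61,078.2 + 559×0.38 = 61,290.62; volume = 4,669 m³
S = 61,290.62 / 4,669 = 13.1271 ‰

13.13 ‰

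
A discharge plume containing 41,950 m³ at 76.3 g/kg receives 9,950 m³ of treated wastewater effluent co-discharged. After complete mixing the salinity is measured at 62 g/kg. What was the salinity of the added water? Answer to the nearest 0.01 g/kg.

Salt balance: 41,950×76.3 + 9,950×S = 51,900×62
3,200,785 + 9,950·S = 3,217,800
S = (3,217,800 − 3,200,785) / 9,950 = 1.7101 g/kg

1.71 g/kg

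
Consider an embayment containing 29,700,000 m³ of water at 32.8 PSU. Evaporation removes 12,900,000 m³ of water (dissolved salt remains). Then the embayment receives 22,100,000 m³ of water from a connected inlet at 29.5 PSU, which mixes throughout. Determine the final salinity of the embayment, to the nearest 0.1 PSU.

41.8 PSU

After evaporation: salt = 29,700,000×32.8 = 974,160,000; volume = 29,700,000 − 12,900,000 = 16,800,000 m³
After mixing: salt = 974,160,000 + 22,100,000×29.5 = 1,626,110,000; volume = 16,800,000 + 22,100,000 = 38,900,000 m³
S = 1,626,110,000 / 38,900,000 = 41.8023 PSU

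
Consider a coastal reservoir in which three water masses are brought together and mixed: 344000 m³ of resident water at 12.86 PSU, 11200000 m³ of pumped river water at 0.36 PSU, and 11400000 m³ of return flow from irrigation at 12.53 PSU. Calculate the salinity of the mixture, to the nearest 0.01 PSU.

Mass of salt is conserved:
salt = 344,000×12.86 + 11,200,000×0.36 + 11,400,000×12.53 = 4,423,840 + 4,032,000 + 142,842,000 = 151,297,840
volume = 344,000 + 11,200,000 + 11,400,000 = 22,944,000 m³
S = 151,297,840 / 22,944,000 = 6.5942 PSU

6.59 PSU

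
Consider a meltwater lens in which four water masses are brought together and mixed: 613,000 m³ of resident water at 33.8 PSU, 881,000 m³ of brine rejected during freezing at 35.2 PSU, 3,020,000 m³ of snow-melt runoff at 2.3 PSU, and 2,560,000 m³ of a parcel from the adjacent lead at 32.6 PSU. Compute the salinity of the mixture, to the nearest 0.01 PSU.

20.09 PSU

Weighted by volume,
salt = 613,000×33.8 + 881,000×35.2 + 3,020,000×2.3 + 2,560,000×32.6 = 20,719,400 + 31,011,200 + 6,946,000 + 83,456,000 = 142,132,600
volume = 613,000 + 881,000 + 3,020,000 + 2,560,000 = 7,074,000 m³
S = 142,132,600 / 7,074,000 = 20.0923 PSU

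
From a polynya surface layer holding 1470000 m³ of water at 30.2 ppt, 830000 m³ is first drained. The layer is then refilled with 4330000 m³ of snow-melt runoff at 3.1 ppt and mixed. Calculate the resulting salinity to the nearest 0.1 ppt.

Remaining after removal: 640,000 m³ at 30.2 ppt (salt = 19,328,000)
After addition: salt = 19,328,000 + 4,330,000×3.1 = 32,751,000; volume = 4,970,000 m³
S = 32,751,000 / 4,970,000 = 6.5897 ppt

6.6 ppt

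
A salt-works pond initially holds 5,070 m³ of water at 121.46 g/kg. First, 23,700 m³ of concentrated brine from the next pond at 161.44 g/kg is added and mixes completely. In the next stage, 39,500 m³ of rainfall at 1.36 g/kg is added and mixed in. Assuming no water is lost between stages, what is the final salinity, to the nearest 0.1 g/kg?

65.9 g/kg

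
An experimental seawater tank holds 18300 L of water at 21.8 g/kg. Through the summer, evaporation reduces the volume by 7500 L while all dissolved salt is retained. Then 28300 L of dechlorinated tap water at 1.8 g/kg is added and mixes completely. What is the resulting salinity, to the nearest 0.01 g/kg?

After evaporation: salt = 18,300×21.8 = 398,940; volume = 18,300 − 7,500 = 10,800 L
After mixing: salt = 398,940 + 28,300×1.8 = 449,880; volume = 10,800 + 28,300 = 39,100 L
S = 449,880 / 39,100 = 11.5059 g/kg

11.51 g/kg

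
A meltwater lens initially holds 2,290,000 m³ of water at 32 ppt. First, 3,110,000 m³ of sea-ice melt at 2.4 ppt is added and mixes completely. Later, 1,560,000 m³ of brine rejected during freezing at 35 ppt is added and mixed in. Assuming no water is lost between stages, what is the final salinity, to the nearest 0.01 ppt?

19.45 ppt

Salt balance:
Initial salt = 2,290,000×32 = 73,280,000
After stage 1: salt = 73,280,000 + 3,110,000×2.4 = 80,744,000; volume = 5,400,000 m³; S = 14.953 ppt
After stage 2: salt = 80,744,000 + 1,560,000×35 = 135,344,000; volume = 6,960,000 m³
S = 135,344,000 / 6,960,000 = 19.446 ppt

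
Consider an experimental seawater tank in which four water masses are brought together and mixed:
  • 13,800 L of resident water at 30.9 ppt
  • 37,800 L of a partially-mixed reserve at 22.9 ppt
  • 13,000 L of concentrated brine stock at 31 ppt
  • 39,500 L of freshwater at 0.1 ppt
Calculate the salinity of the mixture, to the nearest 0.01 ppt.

16.32 ppt

Conserving salt mass:
salt = 13,800×30.9 + 37,800×22.9 + 13,000×31 + 39,500×0.1 = 426,420 + 865,620 + 403,000 + 3,950 = 1,698,990
volume = 13,800 + 37,800 + 13,000 + 39,500 = 104,100 L
S = 1,698,990 / 104,100 = 16.3207 ppt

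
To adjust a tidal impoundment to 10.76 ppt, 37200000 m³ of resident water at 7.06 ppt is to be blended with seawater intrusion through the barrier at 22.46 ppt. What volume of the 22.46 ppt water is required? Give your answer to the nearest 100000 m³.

Salt balance: 37,200,000×7.06 + V×22.46 = (37,200,000+V)×10.76
262,632,000 + 22.46V = 400,272,000 + 10.76V
137,640,000 = 11.7V
V = 11,764,102.56 m³

11800000 m³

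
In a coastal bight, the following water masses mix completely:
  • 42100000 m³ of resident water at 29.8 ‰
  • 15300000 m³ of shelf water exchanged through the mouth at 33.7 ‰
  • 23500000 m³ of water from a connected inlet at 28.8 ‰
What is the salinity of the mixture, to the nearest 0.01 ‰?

30.25 ‰

Weighted by volume,
salt = 42,100,000×29.8 + 15,300,000×33.7 + 23,500,000×28.8 = 1,254,580,000 + 515,610,000 + 676,800,000 = 2,446,990,000
volume = 42,100,000 + 15,300,000 + 23,500,000 = 80,900,000 m³
S = 2,446,990,000 / 80,900,000 = 30.2471 ‰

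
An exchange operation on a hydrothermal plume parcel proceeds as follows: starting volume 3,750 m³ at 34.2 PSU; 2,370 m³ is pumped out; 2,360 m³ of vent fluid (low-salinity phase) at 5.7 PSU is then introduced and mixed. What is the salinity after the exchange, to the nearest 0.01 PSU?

Remaining after removal: 1,380 m³ at 34.2 PSU (salt = 47,196)
After addition: salt = 47,196 + 2,360×5.7 = 60,648; volume = 3,740 m³
S = 60,648 / 3,740 = 16.216 PSU

16.22 PSU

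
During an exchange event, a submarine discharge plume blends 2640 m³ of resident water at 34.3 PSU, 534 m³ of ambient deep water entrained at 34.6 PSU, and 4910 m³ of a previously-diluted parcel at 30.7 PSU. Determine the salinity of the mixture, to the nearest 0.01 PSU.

Salt balance:
salt = 2,640×34.3 + 534×34.6 + 4,910×30.7 = 90,552 + 18,476.4 + 150,737 = 259,765.4
volume = 2,640 + 534 + 4,910 = 8,084 m³
S = 259,765.4 / 8,084 = 32.1333 PSU

32.13 PSU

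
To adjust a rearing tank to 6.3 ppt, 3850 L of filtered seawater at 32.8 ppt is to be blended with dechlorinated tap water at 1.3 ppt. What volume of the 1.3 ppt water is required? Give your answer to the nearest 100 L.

Salt balance: 3,850×32.8 + V×1.3 = (3,850+V)×6.3
126,280 + 1.3V = 24,255 + 6.3V
102,025 = 5V
V = 20,405 L

20400 L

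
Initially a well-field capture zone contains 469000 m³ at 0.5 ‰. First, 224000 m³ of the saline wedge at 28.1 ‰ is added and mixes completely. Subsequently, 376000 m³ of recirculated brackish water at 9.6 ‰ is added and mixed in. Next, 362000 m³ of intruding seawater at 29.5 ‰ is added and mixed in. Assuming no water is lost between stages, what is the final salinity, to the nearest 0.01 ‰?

14.55 ‰

Weighted by volume,
Initial salt = 469,000×0.5 = 234,500
After stage 1: salt = 234,500 + 224,000×28.1 = 6,528,900; volume = 693,000 m³; S = 9.421 ‰
After stage 2: salt = 6,528,900 + 376,000×9.6 = 10,138,500; volume = 1,069,000 m³; S = 9.484 ‰
After stage 3: salt = 10,138,500 + 362,000×29.5 = 20,817,500; volume = 1,431,000 m³
S = 20,817,500 / 1,431,000 = 14.5475 ‰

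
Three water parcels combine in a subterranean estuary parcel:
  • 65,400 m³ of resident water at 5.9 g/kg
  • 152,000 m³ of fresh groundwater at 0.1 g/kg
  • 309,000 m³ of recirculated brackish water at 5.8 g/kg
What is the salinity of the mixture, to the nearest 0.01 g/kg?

4.17 g/kg

Conserving salt mass:
salt = 65,400×5.9 + 152,000×0.1 + 309,000×5.8 = 385,860 + 15,200 + 1,792,200 = 2,193,260
volume = 65,400 + 152,000 + 309,000 = 526,400 m³
S = 2,193,260 / 526,400 = 4.1665 g/kg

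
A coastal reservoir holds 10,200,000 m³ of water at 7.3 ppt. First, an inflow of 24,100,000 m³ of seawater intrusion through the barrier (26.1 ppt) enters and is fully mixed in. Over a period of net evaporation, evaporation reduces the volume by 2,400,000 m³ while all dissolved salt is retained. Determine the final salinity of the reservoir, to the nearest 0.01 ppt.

After mixing: salt = 10,200,000×7.3 + 24,100,000×26.1 = 703,470,000; volume = 34,300,000 m³
After evaporation: salt unchanged = 703,470,000; volume = 34,300,000 − 2,400,000 = 31,900,000 m³
S = 703,470,000 / 31,900,000 = 22.0524 ppt

22.05 ppt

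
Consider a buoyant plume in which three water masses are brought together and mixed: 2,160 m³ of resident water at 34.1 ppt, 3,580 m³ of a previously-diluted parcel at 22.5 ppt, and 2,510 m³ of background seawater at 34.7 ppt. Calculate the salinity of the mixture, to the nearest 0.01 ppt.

29.25 ppt

Mass of salt is conserved:
salt = 2,160×34.1 + 3,580×22.5 + 2,510×34.7 = 73,656 + 80,550 + 87,097 = 241,303
volume = 2,160 + 3,580 + 2,510 = 8,250 m³
S = 241,303 / 8,250 = 29.2488 ppt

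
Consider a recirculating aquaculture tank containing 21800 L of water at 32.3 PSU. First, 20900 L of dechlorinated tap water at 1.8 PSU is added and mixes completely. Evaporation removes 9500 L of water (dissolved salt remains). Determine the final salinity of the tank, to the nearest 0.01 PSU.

22.34 PSU

After mixing: salt = 21,800×32.3 + 20,900×1.8 = 741,760; volume = 42,700 L
After evaporation: salt unchanged = 741,760; volume = 42,700 − 9,500 = 33,200 L
S = 741,760 / 33,200 = 22.3422 PSU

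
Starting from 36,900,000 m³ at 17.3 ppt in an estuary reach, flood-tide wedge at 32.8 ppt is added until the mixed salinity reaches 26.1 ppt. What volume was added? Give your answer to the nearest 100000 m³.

48500000 m³

Salt balance: 36,900,000×17.3 + V×32.8 = (36,900,000+V)×26.1
638,370,000 + 32.8V = 963,090,000 + 26.1V
324,720,000 = 6.7V
V = 48,465,671.64 m³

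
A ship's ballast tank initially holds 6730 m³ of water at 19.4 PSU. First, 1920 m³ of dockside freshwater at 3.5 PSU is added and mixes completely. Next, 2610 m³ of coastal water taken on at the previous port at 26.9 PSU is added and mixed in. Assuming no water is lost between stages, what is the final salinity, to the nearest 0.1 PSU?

18.4 PSU

Conserving salt mass:
Initial salt = 6,730×19.4 = 130,562
After stage 1: salt = 130,562 + 1,920×3.5 = 137,282; volume = 8,650 m³; S = 15.871 PSU
After stage 2: salt = 137,282 + 2,610×26.9 = 207,491; volume = 11,260 m³
S = 207,491 / 11,260 = 18.4273 PSU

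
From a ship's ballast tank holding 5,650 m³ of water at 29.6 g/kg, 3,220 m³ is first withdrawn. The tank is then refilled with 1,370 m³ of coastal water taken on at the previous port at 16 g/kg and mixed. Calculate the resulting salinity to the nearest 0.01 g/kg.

24.70 g/kg

Remaining after removal: 2,430 m³ at 29.6 g/kg (salt = 71,928)
After addition: salt = 71,928 + 1,370×16 = 93,848; volume = 3,800 m³
S = 93,848 / 3,800 = 24.6968 g/kg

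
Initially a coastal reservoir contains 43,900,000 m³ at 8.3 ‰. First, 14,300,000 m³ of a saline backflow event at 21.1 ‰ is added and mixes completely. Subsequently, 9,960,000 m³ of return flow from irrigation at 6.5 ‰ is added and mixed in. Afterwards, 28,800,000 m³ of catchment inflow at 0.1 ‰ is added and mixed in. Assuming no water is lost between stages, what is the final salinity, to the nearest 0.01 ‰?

7.57 ‰

By conservation of dissolved salt,
Initial salt = 43,900,000×8.3 = 364,370,000
After stage 1: salt = 364,370,000 + 14,300,000×21.1 = 666,100,000; volume = 58,200,000 m³; S = 11.445 ‰
After stage 2: salt = 666,100,000 + 9,960,000×6.5 = 730,840,000; volume = 68,160,000 m³; S = 10.722 ‰
After stage 3: salt = 730,840,000 + 28,800,000×0.1 = 733,720,000; volume = 96,960,000 m³
S = 733,720,000 / 96,960,000 = 7.5672 ‰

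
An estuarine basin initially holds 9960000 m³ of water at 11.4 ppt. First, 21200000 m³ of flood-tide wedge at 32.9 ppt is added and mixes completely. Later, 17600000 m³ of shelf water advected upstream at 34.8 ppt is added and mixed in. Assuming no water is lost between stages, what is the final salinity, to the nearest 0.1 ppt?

29.2 ppt

Weighted by volume,
Initial salt = 9,960,000×11.4 = 113,544,000
After stage 1: salt = 113,544,000 + 21,200,000×32.9 = 811,024,000; volume = 31,160,000 m³; S = 26.028 ppt
After stage 2: salt = 811,024,000 + 17,600,000×34.8 = 1,423,504,000; volume = 48,760,000 m³
S = 1,423,504,000 / 48,760,000 = 29.1941 ppt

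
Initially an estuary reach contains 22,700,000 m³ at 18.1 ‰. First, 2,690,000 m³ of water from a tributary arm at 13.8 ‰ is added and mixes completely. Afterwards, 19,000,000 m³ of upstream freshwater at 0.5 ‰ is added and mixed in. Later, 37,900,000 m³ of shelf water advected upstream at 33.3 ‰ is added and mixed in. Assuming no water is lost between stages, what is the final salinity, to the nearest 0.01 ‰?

20.90 ‰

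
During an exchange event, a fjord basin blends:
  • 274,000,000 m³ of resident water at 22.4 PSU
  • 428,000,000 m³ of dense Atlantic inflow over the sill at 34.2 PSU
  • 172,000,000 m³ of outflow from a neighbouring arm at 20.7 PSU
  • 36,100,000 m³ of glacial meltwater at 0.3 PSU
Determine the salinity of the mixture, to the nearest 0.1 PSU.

Total salt / total volume:
salt = 274,000,000×22.4 + 428,000,000×34.2 + 172,000,000×20.7 + 36,100,000×0.3 = 6,137,600,000 + 14,637,600,000 + 3,560,400,000 + 10,830,000 = 24,346,430,000
volume = 274,000,000 + 428,000,000 + 172,000,000 + 36,100,000 = 910,100,000 m³
S = 24,346,430,000 / 910,100,000 = 26.751 PSU

26.8 PSU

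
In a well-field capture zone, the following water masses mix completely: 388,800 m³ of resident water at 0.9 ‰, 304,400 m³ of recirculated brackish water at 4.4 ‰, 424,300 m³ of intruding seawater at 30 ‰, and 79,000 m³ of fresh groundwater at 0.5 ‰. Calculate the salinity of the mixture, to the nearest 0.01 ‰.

12.08 ‰

Mass of salt is conserved:
salt = 388,800×0.9 + 304,400×4.4 + 424,300×30 + 79,000×0.5 = 349,920 + 1,339,360 + 12,729,000 + 39,500 = 14,457,780
volume = 388,800 + 304,400 + 424,300 + 79,000 = 1,196,500 m³
S = 14,457,780 / 1,196,500 = 12.0834 ‰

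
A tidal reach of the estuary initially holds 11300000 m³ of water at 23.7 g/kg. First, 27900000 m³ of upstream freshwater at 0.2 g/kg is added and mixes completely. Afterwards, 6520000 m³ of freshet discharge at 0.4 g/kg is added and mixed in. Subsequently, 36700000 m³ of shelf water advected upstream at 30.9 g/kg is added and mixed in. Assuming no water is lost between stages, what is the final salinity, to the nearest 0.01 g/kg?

Salt balance:
Initial salt = 11,300,000×23.7 = 267,810,000
After stage 1: salt = 267,810,000 + 27,900,000×0.2 = 273,390,000; volume = 39,200,000 m³; S = 6.974 g/kg
After stage 2: salt = 273,390,000 + 6,520,000×0.4 = 275,998,000; volume = 45,720,000 m³; S = 6.037 g/kg
After stage 3: salt = 275,998,000 + 36,700,000×30.9 = 1,410,028,000; volume = 82,420,000 m³
S = 1,410,028,000 / 82,420,000 = 17.1078 g/kg

17.11 g/kg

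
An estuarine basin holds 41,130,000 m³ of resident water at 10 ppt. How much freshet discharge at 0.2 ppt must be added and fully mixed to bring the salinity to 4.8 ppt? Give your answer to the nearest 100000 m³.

46500000 m³

Salt balance: 41,130,000×10 + V×0.2 = (41,130,000+V)×4.8
411,300,000 + 0.2V = 197,424,000 + 4.8V
213,876,000 = 4.6V
V = 46,494,782.61 m³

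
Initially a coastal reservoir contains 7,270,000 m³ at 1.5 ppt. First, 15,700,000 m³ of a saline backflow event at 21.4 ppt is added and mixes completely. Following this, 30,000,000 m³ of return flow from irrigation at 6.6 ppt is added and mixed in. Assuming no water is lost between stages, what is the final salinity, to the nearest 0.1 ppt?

Salt balance:
Initial salt = 7,270,000×1.5 = 10,905,000
After stage 1: salt = 10,905,000 + 15,700,000×21.4 = 346,885,000; volume = 22,970,000 m³; S = 15.102 ppt
After stage 2: salt = 346,885,000 + 30,000,000×6.6 = 544,885,000; volume = 52,970,000 m³
S = 544,885,000 / 52,970,000 = 10.2867 ppt

10.3 ppt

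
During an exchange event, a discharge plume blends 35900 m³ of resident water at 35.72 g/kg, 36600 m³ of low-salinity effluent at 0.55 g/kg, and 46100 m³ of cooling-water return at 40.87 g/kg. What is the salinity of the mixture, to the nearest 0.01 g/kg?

Weighted by volume,
salt = 35,900×35.72 + 36,600×0.55 + 46,100×40.87 = 1,282,348 + 20,130 + 1,884,107 = 3,186,585
volume = 35,900 + 36,600 + 46,100 = 118,600 m³
S = 3,186,585 / 118,600 = 26.8683 g/kg

26.87 g/kg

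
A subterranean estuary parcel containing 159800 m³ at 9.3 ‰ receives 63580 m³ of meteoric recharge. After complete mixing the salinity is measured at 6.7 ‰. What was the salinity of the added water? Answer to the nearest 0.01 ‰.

0.17 ‰

Salt balance: 159,800×9.3 + 63,580×S = 223,380×6.7
1,486,140 + 63,580·S = 1,496,646
S = (1,496,646 − 1,486,140) / 63,580 = 0.1652 ‰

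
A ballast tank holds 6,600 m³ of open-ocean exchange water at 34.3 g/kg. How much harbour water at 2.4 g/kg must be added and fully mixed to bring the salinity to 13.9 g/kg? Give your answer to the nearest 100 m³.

Salt balance: 6,600×34.3 + V×2.4 = (6,600+V)×13.9
226,380 + 2.4V = 91,740 + 13.9V
134,640 = 11.5V
V = 11,707.83 m³

11700 m³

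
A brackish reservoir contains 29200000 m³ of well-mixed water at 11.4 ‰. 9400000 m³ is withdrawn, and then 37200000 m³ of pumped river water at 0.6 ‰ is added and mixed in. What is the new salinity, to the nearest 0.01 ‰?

Remaining after removal: 19,800,000 m³ at 11.4 ‰ (salt = 225,720,000)
After addition: salt = 225,720,000 + 37,200,000×0.6 = 248,040,000; volume = 57,000,000 m³
S = 248,040,000 / 57,000,000 = 4.3516 ‰

4.35 ‰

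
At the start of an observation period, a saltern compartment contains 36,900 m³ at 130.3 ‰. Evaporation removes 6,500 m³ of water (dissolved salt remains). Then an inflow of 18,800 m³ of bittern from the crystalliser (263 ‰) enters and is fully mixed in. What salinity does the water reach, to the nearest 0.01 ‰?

198.22 ‰

After evaporation: salt = 36,900×130.3 = 4,808,070; volume = 36,900 − 6,500 = 30,400 m³
After mixing: salt = 4,808,070 + 18,800×263 = 9,752,470; volume = 30,400 + 18,800 = 49,200 m³
S = 9,752,470 / 49,200 = 198.2209 ‰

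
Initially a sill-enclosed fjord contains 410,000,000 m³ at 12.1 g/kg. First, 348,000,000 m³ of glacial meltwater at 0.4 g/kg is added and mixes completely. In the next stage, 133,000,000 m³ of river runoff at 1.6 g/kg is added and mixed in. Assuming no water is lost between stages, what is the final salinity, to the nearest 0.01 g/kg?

Weighted by volume,
Initial salt = 410,000,000×12.1 = 4,961,000,000
After stage 1: salt = 4,961,000,000 + 348,000,000×0.4 = 5,100,200,000; volume = 758,000,000 m³; S = 6.728 g/kg
After stage 2: salt = 5,100,200,000 + 133,000,000×1.6 = 5,313,000,000; volume = 891,000,000 m³
S = 5,313,000,000 / 891,000,000 = 5.963 g/kg

5.96 g/kg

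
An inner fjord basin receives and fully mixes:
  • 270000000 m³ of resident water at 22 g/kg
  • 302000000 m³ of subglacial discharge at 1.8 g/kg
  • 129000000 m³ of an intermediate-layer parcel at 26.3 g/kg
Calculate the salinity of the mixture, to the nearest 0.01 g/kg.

14.09 g/kg

Weighted by volume,
salt = 270,000,000×22 + 302,000,000×1.8 + 129,000,000×26.3 = 5,940,000,000 + 543,600,000 + 3,392,700,000 = 9,876,300,000
volume = 270,000,000 + 302,000,000 + 129,000,000 = 701,000,000 m³
S = 9,876,300,000 / 701,000,000 = 14.0889 g/kg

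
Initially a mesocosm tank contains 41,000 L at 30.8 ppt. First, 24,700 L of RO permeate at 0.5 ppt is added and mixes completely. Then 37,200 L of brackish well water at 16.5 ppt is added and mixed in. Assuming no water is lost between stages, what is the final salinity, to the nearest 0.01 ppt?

18.36 ppt

Mass of salt is conserved:
Initial salt = 41,000×30.8 = 1,262,800
After stage 1: salt = 1,262,800 + 24,700×0.5 = 1,275,150; volume = 65,700 L; S = 19.409 ppt
After stage 2: salt = 1,275,150 + 37,200×16.5 = 1,888,950; volume = 102,900 L
S = 1,888,950 / 102,900 = 18.3571 ppt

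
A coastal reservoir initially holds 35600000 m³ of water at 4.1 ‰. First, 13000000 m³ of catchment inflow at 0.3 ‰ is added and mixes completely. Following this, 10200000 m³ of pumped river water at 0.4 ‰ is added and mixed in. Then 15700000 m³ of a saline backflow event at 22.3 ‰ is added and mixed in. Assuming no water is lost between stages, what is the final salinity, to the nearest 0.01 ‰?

By conservation of dissolved salt,
Initial salt = 35,600,000×4.1 = 145,960,000
After stage 1: salt = 145,960,000 + 13,000,000×0.3 = 149,860,000; volume = 48,600,000 m³; S = 3.084 ‰
After stage 2: salt = 149,860,000 + 10,200,000×0.4 = 153,940,000; volume = 58,800,000 m³; S = 2.618 ‰
After stage 3: salt = 153,940,000 + 15,700,000×22.3 = 504,050,000; volume = 74,500,000 m³
S = 504,050,000 / 74,500,000 = 6.7658 ‰

6.77 ‰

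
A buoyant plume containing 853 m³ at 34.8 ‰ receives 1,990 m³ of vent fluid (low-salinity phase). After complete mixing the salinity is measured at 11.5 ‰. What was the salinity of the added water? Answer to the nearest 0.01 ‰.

Salt balance: 853×34.8 + 1,990×S = 2,843×11.5
29,684.4 + 1,990·S = 32,694.5
S = (32,694.5 − 29,684.4) / 1,990 = 1.5126 ‰

1.51 ‰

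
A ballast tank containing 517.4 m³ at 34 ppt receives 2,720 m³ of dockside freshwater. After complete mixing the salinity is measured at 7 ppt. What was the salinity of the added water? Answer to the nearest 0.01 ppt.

1.86 ppt

Salt balance: 517.4×34 + 2,720×S = 3,237.4×7
17,591.6 + 2,720·S = 22,661.8
S = (22,661.8 − 17,591.6) / 2,720 = 1.864 ppt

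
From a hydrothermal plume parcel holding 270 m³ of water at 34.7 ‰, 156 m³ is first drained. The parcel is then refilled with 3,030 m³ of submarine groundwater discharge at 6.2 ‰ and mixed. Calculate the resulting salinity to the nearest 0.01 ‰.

7.23 ‰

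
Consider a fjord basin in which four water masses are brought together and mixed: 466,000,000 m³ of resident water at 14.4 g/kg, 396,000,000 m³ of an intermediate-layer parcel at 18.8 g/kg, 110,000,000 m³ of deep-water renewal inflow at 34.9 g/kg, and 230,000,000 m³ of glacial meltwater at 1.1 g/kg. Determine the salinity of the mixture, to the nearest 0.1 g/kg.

15.2 g/kg

Total salt / total volume:
salt = 466,000,000×14.4 + 396,000,000×18.8 + 110,000,000×34.9 + 230,000,000×1.1 = 6,710,400,000 + 7,444,800,000 + 3,839,000,000 + 253,000,000 = 18,247,200,000
volume = 466,000,000 + 396,000,000 + 110,000,000 + 230,000,000 = 1,202,000,000 m³
S = 18,247,200,000 / 1,202,000,000 = 15.181 g/kg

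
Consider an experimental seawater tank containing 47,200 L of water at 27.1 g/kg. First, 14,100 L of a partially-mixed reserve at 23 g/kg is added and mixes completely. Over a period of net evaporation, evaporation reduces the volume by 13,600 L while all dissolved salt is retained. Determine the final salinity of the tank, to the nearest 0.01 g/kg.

After mixing: salt = 47,200×27.1 + 14,100×23 = 1,603,420; volume = 61,300 L
After evaporation: salt unchanged = 1,603,420; volume = 61,300 − 13,600 = 47,700 L
S = 1,603,420 / 47,700 = 33.6147 g/kg

33.61 g/kg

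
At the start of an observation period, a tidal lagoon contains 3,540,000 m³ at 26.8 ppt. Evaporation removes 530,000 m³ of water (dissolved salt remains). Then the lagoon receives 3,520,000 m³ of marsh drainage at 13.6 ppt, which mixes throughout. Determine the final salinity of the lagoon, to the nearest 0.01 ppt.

21.86 ppt

After evaporation: salt = 3,540,000×26.8 = 94,872,000; volume = 3,540,000 − 530,000 = 3,010,000 m³
After mixing: salt = 94,872,000 + 3,520,000×13.6 = 142,744,000; volume = 3,010,000 + 3,520,000 = 6,530,000 m³
S = 142,744,000 / 6,530,000 = 21.8597 ppt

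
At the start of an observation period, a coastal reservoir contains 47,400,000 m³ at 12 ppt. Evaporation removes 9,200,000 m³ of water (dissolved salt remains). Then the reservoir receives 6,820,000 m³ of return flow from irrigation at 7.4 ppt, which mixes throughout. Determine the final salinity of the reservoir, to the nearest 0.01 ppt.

13.76 ppt

After evaporation: salt = 47,400,000×12 = 568,800,000; volume = 47,400,000 − 9,200,000 = 38,200,000 m³
After mixing: salt = 568,800,000 + 6,820,000×7.4 = 619,268,000; volume = 38,200,000 + 6,820,000 = 45,020,000 m³
S = 619,268,000 / 45,020,000 = 13.7554 ppt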